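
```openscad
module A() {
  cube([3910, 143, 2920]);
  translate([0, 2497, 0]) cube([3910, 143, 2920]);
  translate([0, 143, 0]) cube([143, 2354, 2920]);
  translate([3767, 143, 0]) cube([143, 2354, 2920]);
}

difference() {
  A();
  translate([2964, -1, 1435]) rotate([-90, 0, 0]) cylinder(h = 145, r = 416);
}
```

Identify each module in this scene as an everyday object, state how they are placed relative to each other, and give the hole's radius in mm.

The subtracted cylinder has r = 416 mm.

A is a house frame. The house frame has a circular hole through its front wall. The hole's radius is 416 mm.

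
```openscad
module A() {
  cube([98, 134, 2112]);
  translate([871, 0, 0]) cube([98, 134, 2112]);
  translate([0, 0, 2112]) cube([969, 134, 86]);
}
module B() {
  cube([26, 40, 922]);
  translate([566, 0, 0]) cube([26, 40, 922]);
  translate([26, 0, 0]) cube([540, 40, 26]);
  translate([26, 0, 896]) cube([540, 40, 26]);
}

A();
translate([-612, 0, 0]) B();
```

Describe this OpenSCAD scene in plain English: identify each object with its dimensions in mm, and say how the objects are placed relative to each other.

A is a door frame. The clear opening is 773 mm wide and 2112 mm high. Two 98 mm wide jambs, 134 mm deep, stand either side of the opening from the floor to the top of the opening. A 86 mm thick head sits across the top of both jambs, spanning the full outside width of the frame.

B is a picture frame with a 540×870 mm rectangular opening (x by z) and a uniform 26 mm border on every side. Frame depth is 40 mm along y. It is built from two vertical stiles running the full outside height and two horizontal rails spanning the gap between the stiles.

The picture frame is on the floor beside the door frame on its −x side.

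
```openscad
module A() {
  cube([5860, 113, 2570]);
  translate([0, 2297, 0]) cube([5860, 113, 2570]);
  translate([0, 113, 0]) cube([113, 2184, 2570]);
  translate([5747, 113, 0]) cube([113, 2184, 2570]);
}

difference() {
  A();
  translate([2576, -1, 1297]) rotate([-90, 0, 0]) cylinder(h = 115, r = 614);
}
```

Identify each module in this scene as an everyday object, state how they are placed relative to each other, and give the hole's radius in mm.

The subtracted cylinder has r = 614 mm.

A is a house frame. The house frame has a circular hole through its front wall. The hole's radius is 614 mm.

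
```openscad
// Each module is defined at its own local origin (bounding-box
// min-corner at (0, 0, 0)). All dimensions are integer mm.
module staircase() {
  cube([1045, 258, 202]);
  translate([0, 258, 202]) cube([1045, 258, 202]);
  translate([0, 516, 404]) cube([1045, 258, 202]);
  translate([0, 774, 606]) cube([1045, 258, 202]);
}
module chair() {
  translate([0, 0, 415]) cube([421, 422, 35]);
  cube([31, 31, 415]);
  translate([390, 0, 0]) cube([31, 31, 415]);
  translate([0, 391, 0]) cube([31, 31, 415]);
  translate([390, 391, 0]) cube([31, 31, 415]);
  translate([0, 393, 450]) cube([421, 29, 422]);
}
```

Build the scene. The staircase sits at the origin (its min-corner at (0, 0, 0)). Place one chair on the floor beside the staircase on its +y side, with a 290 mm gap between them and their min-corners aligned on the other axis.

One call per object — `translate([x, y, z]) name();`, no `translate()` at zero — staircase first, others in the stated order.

staircase();
translate([0, 1322, 0]) chair();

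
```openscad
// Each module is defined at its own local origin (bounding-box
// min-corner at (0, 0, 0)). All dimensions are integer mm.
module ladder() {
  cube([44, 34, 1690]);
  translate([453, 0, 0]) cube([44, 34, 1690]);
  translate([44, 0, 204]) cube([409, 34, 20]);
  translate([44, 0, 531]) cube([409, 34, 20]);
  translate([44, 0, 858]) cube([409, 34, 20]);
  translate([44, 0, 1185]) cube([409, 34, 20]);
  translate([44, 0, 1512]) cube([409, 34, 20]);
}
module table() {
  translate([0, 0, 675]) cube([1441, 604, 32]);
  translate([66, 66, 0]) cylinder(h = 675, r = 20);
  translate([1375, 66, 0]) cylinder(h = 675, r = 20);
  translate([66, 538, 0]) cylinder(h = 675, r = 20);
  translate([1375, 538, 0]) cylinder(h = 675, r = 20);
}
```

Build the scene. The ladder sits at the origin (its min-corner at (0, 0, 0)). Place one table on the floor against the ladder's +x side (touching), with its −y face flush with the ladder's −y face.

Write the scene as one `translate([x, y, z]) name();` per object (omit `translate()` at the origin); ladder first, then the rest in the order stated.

ladder();
translate([497, 0, 0]) table();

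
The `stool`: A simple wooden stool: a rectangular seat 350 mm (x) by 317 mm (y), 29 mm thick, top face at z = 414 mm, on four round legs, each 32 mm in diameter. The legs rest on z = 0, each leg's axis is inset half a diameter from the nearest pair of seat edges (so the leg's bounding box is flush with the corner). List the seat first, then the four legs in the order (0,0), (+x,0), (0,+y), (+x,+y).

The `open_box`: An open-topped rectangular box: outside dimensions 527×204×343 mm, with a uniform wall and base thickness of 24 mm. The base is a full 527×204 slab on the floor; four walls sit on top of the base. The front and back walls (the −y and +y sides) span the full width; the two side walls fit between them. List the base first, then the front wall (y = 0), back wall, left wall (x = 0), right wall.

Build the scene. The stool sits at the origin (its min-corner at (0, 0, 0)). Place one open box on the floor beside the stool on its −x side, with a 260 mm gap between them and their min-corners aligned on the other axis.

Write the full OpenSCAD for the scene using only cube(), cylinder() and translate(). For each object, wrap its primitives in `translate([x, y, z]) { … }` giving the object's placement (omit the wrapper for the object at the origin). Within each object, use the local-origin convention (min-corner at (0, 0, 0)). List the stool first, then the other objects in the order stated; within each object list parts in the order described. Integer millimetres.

translate([0, 0, 385]) cube([350, 317, 29]);
translate([16, 16, 0]) cylinder(h = 385, r = 16);
translate([334, 16, 0]) cylinder(h = 385, r = 16);
translate([16, 301, 0]) cylinder(h = 385, r = 16);
translate([334, 301, 0]) cylinder(h = 385, r = 16);
translate([-787, 0, 0]) {
  cube([527, 204, 24]);
  translate([0, 0, 24]) cube([527, 24, 319]);
  translate([0, 180, 24]) cube([527, 24, 319]);
  translate([0, 24, 24]) cube([24, 156, 319]);
  translate([503, 24, 24]) cube([24, 156, 319]);
}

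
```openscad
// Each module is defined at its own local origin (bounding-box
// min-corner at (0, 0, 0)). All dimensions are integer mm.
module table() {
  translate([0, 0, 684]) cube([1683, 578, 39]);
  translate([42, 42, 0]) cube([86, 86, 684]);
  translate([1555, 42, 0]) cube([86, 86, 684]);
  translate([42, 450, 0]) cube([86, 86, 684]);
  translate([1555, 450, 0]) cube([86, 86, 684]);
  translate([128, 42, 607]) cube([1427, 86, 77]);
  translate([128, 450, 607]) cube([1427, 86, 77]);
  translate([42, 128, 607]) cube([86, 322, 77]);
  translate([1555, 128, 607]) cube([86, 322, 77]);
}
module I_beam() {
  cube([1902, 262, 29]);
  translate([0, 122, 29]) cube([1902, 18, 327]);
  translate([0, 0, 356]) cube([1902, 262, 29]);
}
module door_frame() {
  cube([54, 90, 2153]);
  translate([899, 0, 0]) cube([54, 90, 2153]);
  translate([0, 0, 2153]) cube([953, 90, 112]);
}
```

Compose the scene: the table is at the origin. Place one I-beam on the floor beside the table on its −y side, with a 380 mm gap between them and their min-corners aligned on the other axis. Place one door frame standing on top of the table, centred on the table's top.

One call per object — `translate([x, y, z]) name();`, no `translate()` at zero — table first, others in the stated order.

table();
translate([0, -642, 0]) I_beam();
translate([365, 244, 723]) door_frame();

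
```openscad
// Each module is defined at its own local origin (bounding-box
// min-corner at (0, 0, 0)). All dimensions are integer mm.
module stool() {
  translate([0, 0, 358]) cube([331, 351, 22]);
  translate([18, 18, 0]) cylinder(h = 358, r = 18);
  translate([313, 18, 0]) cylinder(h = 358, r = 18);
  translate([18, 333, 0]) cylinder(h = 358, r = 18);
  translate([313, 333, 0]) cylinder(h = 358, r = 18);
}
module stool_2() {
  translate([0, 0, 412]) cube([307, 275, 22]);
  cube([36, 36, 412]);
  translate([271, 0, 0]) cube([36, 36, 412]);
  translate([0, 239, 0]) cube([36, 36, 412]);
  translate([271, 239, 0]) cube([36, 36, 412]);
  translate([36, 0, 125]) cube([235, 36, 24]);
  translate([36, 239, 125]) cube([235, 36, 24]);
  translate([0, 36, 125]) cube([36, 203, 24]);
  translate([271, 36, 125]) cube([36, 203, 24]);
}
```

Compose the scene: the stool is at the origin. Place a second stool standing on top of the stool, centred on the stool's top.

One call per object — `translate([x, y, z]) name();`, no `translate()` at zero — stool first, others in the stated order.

stool();
translate([12, 38, 380]) stool_2();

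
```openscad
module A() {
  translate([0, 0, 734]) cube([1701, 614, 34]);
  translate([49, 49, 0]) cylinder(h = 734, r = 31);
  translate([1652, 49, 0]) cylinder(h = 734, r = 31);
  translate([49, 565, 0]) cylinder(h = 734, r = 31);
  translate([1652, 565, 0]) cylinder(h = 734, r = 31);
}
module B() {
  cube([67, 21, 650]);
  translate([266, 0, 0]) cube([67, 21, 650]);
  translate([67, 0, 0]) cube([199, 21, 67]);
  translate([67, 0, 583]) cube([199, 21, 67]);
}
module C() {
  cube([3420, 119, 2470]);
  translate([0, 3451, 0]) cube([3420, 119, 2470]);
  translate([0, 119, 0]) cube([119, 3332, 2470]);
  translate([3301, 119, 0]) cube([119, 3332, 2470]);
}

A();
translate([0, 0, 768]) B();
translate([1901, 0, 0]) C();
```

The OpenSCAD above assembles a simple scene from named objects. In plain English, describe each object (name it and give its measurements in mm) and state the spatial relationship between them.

A is a table: top 1701 mm (x) × 614 mm (y), 34 mm thick, upper face at z = 768 mm, on four round legs of 62 mm diameter, each leg's bounding box inset 18 mm from the nearest pair of top edges, running from z = 0 to the bottom of the top.

B is a picture frame with a 199×516 mm rectangular opening (x by z) and a uniform 67 mm border on every side. Frame depth is 21 mm along y. It is built from two vertical stiles running the full outside height and two horizontal rails spanning the gap between the stiles.

C is the wall frame of a small rectangular building: four walls, each 2470 mm tall and 119 mm thick, enclosing a footprint 3420 mm (x) by 3570 mm (y) outside-to-outside, with no floor or roof. The front and back walls (the −y and +y sides) span the full width; the two side walls fit between them.

The picture frame is on top of the table. The house frame is on the floor beside the table on its +x side.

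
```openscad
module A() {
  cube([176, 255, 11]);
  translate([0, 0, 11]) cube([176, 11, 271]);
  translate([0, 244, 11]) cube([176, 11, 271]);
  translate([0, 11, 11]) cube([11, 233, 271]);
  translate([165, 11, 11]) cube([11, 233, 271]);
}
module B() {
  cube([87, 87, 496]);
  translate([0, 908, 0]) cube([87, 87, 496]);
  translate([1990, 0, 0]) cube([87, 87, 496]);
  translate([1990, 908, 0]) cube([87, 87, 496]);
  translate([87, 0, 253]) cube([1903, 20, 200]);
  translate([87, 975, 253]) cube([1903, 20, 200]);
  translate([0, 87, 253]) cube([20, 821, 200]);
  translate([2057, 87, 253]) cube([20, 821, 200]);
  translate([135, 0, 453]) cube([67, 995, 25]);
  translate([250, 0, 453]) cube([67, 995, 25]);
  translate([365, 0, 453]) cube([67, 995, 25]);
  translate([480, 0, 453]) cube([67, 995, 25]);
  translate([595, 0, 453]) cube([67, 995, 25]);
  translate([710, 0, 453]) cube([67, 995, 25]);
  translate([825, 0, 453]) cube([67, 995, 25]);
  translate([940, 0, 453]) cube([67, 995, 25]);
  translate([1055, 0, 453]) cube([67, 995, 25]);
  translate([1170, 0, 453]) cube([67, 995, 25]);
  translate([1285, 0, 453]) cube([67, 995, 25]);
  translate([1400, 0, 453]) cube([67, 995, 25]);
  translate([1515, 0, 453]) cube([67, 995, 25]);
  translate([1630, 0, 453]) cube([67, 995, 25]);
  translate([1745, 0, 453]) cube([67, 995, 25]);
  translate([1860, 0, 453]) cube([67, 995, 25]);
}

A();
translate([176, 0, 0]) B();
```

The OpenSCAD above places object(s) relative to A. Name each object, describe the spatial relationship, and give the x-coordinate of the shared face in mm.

A is an open box. B is a bed frame. The bed frame is against the open box's +x side, with their −y faces flush. The x-coordinate of the shared face is 176 mm.

The open box's +x face and the bed frame's −x face are both at x = 176 mm.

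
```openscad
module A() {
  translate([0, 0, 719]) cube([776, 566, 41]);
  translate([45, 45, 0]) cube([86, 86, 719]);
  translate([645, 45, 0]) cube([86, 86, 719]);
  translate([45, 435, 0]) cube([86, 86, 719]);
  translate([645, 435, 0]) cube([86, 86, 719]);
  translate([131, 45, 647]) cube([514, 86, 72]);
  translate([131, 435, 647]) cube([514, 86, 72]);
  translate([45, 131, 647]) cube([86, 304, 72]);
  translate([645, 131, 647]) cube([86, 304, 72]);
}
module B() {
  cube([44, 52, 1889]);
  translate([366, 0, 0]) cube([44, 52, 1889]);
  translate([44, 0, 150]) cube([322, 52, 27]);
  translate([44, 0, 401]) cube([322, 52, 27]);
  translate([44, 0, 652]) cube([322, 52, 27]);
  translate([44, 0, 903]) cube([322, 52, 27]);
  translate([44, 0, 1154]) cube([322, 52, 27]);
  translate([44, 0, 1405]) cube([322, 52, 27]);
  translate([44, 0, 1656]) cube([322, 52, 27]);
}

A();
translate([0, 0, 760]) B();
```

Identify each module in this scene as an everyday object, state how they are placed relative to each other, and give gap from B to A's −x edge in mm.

The ladder's min-x is at 0; the table's min-x is 0; gap = 0 mm.

A is a table. B is a ladder. The ladder is on top of the table. The gap from the ladder to the table's −x edge is 0 mm.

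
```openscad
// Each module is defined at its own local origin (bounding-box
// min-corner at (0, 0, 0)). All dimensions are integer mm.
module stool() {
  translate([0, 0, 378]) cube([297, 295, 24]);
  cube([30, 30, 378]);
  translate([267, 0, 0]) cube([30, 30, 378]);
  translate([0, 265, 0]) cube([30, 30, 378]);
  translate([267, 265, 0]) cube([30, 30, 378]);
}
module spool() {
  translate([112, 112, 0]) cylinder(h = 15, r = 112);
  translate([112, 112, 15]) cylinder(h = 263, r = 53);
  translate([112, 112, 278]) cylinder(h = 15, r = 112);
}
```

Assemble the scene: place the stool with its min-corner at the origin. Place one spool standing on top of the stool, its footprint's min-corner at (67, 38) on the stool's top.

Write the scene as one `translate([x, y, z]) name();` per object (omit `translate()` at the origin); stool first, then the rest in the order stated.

stool();
translate([67, 38, 402]) spool();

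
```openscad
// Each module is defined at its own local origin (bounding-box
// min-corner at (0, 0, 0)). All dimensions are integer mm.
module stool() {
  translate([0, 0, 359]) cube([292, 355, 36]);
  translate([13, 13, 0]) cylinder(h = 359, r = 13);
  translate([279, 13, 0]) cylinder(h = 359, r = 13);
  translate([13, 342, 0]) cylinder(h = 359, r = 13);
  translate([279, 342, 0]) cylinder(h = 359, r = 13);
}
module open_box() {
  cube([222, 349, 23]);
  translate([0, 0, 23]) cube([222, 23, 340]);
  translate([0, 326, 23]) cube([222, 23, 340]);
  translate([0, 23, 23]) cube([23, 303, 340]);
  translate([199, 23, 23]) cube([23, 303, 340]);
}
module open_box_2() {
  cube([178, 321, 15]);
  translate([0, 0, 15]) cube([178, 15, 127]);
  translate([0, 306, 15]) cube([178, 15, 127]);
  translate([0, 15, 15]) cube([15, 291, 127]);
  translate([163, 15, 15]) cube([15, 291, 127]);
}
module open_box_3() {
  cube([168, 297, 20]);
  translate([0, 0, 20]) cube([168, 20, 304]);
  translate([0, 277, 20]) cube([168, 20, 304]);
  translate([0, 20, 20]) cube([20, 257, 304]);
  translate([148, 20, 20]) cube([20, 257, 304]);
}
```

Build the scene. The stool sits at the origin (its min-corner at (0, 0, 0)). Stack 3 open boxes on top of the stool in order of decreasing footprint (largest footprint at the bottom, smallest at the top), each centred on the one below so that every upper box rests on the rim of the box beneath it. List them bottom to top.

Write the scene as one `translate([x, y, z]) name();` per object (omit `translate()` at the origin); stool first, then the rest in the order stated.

stool();
translate([35, 3, 395]) open_box();
translate([57, 17, 758]) open_box_2();
translate([62, 29, 900]) open_box_3();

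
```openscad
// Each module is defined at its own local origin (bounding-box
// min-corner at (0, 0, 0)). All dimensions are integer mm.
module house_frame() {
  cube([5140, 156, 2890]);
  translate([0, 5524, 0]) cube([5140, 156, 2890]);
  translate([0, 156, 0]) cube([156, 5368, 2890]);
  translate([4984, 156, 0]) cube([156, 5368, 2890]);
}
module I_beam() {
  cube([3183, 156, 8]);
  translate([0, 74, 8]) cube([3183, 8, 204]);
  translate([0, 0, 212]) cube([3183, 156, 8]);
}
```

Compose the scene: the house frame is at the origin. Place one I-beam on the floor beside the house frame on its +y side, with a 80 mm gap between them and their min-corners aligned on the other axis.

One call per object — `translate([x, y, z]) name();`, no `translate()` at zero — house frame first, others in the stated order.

house_frame();
translate([0, 5760, 0]) I_beam();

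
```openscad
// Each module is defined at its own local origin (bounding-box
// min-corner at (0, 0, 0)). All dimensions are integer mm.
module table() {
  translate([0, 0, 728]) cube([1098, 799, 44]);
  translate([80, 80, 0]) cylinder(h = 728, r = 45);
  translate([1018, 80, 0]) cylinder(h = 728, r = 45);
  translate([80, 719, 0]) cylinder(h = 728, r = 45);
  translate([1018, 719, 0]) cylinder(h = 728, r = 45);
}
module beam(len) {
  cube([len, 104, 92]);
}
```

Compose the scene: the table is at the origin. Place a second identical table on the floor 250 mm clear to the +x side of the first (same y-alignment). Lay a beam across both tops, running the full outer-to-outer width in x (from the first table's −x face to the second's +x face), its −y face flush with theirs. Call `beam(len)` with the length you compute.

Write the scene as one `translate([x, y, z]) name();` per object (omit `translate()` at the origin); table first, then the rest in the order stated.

table();
translate([1348, 0, 0]) table();
translate([0, 0, 772]) beam(2446);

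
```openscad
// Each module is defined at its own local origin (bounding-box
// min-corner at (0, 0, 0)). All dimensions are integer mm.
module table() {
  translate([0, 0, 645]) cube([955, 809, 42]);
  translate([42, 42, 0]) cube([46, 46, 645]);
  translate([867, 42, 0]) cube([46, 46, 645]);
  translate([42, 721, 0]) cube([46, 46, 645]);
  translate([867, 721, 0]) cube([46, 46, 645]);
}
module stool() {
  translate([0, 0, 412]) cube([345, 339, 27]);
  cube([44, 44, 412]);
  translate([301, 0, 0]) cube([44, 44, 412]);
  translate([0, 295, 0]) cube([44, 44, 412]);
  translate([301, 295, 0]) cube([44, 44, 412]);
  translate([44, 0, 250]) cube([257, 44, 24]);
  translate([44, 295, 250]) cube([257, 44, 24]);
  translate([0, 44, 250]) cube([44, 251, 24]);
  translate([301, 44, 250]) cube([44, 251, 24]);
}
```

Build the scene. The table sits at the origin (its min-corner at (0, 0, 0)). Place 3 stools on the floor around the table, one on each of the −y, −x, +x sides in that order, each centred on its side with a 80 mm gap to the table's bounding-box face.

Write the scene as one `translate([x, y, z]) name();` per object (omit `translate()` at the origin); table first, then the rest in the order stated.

table();
translate([305, -419, 0]) stool();
translate([-425, 235, 0]) stool();
translate([1035, 235, 0]) stool();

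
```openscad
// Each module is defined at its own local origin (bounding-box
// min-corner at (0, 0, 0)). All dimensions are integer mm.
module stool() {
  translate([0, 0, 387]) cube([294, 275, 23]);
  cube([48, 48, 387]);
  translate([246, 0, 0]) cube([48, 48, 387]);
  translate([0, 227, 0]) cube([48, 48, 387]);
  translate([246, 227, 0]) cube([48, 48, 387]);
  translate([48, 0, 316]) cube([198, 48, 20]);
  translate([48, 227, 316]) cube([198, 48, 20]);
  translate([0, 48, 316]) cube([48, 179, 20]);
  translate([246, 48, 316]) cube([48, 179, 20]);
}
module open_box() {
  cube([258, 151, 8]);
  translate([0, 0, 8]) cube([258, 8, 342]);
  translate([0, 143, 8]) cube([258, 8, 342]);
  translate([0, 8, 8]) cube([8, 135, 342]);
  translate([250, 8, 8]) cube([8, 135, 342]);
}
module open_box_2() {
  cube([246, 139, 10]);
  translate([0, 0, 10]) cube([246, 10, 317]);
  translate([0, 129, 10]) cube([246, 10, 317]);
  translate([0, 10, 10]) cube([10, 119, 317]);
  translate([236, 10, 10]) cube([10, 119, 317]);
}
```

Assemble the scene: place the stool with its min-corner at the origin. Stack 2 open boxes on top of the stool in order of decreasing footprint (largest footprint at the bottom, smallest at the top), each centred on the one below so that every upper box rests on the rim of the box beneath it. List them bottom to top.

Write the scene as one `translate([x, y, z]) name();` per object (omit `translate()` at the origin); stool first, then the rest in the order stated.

stool();
translate([18, 62, 410]) open_box();
translate([24, 68, 760]) open_box_2();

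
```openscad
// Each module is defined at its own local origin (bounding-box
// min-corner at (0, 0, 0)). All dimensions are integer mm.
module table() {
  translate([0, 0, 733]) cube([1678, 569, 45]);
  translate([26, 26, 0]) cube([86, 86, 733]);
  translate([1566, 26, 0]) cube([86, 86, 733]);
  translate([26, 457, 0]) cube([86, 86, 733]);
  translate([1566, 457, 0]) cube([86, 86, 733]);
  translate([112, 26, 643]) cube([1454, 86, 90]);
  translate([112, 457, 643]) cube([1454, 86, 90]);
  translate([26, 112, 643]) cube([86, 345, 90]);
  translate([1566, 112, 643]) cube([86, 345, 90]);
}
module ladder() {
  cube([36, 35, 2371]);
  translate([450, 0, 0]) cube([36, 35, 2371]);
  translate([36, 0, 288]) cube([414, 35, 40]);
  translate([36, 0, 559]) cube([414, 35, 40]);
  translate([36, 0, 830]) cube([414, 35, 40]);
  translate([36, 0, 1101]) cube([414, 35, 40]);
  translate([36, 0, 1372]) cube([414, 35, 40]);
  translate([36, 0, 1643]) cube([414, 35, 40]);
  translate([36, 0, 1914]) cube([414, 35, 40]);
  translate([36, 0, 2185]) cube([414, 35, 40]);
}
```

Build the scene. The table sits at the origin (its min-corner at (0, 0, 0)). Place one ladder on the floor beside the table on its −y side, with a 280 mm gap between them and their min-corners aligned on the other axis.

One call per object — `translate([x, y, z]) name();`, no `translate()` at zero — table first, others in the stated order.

table();
translate([0, -315, 0]) ladder();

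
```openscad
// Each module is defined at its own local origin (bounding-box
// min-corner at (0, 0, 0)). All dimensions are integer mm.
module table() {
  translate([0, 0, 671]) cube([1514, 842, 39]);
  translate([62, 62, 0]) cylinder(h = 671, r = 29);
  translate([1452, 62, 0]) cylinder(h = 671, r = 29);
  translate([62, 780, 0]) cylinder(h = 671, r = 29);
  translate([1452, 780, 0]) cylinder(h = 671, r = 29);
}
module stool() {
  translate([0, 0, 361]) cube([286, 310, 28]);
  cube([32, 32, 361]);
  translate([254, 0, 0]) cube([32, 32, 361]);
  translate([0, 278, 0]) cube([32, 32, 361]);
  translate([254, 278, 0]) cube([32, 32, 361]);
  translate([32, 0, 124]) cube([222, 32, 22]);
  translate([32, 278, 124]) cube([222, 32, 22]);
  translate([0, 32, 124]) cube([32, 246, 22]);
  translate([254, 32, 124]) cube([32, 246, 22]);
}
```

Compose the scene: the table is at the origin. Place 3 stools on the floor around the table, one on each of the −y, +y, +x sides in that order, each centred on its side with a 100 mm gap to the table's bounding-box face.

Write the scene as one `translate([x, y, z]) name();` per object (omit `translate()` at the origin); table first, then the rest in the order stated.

table();
translate([614, -410, 0]) stool();
translate([614, 942, 0]) stool();
translate([1614, 266, 0]) stool();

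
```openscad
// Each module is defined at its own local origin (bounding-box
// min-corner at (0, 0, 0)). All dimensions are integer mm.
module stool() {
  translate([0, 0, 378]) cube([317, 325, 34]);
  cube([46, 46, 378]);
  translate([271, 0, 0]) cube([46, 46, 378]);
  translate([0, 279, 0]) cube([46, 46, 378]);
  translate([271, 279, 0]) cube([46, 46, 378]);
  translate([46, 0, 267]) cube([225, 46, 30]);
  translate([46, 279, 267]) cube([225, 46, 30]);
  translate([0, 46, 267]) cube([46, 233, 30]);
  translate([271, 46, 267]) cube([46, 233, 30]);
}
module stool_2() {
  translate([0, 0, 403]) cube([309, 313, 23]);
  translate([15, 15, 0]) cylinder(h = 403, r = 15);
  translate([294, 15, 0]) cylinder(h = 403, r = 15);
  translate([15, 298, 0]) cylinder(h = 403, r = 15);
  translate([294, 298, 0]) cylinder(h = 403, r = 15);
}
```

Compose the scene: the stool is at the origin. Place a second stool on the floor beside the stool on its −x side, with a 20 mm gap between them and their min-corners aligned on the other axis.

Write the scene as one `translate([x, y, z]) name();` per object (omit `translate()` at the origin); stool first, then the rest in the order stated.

stool();
translate([-329, 0, 0]) stool_2();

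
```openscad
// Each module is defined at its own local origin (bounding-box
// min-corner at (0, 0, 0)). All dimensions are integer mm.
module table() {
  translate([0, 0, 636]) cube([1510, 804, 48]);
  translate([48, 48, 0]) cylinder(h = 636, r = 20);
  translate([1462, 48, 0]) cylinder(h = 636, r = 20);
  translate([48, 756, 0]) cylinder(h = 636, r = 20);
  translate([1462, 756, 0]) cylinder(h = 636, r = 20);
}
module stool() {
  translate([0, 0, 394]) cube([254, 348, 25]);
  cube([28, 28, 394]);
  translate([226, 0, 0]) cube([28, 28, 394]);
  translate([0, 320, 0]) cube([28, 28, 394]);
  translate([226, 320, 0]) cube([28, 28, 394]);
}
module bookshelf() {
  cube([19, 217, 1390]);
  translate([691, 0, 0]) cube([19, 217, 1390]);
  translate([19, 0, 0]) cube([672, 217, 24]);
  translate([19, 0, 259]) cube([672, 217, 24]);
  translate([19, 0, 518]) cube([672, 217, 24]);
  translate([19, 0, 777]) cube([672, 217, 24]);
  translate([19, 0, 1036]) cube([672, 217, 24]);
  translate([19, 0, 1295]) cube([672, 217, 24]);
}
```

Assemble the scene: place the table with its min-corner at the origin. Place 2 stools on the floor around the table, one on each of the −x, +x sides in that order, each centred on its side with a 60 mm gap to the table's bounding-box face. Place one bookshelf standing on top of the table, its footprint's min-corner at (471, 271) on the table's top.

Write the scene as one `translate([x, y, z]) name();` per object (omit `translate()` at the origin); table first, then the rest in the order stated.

table();
translate([-314, 228, 0]) stool();
translate([1570, 228, 0]) stool();
translate([471, 271, 684]) bookshelf();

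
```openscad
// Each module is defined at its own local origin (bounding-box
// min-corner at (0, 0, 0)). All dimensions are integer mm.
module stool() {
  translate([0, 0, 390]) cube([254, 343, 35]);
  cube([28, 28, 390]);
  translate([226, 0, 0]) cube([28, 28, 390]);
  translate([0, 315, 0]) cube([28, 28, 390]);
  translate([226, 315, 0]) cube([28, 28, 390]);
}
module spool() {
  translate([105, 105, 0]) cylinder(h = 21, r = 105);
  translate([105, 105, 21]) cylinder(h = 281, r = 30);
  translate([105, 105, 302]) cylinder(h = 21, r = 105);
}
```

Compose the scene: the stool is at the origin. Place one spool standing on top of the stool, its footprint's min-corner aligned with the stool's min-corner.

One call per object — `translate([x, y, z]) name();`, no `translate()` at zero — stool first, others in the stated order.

stool();
translate([0, 0, 425]) spool();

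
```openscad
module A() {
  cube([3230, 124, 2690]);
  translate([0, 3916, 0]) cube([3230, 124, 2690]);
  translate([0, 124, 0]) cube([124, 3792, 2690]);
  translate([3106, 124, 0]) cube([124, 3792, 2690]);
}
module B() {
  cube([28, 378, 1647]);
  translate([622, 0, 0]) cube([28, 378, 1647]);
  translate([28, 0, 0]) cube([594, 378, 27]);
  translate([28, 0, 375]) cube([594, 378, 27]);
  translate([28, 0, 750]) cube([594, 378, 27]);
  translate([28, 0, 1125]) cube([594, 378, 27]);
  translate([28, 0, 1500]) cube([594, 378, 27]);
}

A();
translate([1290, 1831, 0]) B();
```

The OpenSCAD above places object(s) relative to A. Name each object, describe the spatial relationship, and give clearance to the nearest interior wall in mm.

A is a house frame. B is a bookshelf. The bookshelf sits inside the house frame, centred. The clearance to the nearest interior wall is 1166 mm.

Clearances: x = 1166, y = 1707; minimum 1166 mm.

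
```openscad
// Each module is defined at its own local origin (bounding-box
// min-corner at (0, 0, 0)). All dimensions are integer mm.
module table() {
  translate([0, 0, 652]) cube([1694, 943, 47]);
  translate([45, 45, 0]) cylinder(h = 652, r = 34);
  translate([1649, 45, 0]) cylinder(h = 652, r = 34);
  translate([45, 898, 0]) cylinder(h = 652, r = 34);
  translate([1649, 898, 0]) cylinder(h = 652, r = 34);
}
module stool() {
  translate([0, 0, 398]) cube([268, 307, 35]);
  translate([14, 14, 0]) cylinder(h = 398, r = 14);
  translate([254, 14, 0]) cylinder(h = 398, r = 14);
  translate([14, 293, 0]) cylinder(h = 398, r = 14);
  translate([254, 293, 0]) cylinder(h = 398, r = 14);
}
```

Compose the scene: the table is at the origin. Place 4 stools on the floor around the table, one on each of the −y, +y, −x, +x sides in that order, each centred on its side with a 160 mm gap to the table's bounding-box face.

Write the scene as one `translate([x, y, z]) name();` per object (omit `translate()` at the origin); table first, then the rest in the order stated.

table();
translate([713, -467, 0]) stool();
translate([713, 1103, 0]) stool();
translate([-428, 318, 0]) stool();
translate([1854, 318, 0]) stool();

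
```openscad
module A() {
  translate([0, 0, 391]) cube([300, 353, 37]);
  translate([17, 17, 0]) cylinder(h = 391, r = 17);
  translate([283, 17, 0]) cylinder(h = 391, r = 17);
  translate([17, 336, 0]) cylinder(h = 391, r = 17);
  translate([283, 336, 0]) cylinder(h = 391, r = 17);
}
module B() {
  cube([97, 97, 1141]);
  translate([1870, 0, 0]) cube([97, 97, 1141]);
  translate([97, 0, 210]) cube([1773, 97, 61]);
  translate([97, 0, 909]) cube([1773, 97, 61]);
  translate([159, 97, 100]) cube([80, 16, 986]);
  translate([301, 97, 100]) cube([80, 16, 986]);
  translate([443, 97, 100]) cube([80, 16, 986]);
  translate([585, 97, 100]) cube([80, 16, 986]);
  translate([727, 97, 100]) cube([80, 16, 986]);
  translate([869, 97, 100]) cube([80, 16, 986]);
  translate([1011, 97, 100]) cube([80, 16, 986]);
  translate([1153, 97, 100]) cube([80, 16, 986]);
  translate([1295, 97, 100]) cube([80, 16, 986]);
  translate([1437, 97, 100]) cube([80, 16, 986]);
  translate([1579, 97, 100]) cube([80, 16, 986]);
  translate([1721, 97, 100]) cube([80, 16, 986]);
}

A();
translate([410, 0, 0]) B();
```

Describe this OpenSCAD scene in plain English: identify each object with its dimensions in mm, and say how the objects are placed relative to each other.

A is a simple wooden stool: a rectangular seat 300 mm (x) by 353 mm (y), 37 mm thick, top face at z = 428 mm, on four round legs, each 34 mm in diameter. The legs rest on z = 0, each leg's axis is inset half a diameter from the nearest pair of seat edges (so the leg's bounding box is flush with the corner).

B is a fence section. Two 97×97 mm posts, 1141 mm tall, stand on the floor with a clear span of 1773 mm between their inner faces. Two horizontal rails of 97×61 mm section span the gap between the posts with their undersides at z = 210 mm and z = 909 mm, flush with the posts' −y face. 12 pickets, each 80 mm wide, 16 mm thick and 986 mm tall, are fixed to the +y face of the rails with their bottoms at z = 100 mm, evenly spaced across the span with equal gaps (rounded down to the nearest mm) at the −x end and between each pair — any rounding remainder accumulates at the +x end.

The fence section is on the floor beside the stool on its +x side.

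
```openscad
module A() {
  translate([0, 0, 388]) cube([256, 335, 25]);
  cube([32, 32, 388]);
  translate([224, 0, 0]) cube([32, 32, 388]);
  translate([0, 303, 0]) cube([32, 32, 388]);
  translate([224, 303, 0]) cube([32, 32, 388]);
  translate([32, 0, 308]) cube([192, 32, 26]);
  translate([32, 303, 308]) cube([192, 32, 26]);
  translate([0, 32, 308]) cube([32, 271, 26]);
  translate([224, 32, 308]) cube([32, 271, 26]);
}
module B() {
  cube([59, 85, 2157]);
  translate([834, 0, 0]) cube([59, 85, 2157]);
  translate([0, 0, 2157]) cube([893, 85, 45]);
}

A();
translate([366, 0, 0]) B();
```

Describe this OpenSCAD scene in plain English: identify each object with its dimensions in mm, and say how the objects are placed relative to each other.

A is a four-legged stool. The seat is 256×335 mm, 25 mm thick, top at z = 413 mm. It stands on four square legs, each 32×32 mm in cross-section, from z = 0 to the seat underside, each flush with a corner of the seat. Four stretchers, 32 mm wide and 26 mm tall, connect adjacent legs with their undersides at z = 308 mm, each running between the inner faces of the legs it joins and aligned with the legs' outer faces on the other axis.

B is a door frame. The clear opening is 775 mm wide and 2157 mm high. Two 59 mm wide jambs, 85 mm deep, stand either side of the opening from the floor to the top of the opening. A 45 mm thick head sits across the top of both jambs, spanning the full outside width of the frame.

The door frame is on the floor beside the stool on its +x side.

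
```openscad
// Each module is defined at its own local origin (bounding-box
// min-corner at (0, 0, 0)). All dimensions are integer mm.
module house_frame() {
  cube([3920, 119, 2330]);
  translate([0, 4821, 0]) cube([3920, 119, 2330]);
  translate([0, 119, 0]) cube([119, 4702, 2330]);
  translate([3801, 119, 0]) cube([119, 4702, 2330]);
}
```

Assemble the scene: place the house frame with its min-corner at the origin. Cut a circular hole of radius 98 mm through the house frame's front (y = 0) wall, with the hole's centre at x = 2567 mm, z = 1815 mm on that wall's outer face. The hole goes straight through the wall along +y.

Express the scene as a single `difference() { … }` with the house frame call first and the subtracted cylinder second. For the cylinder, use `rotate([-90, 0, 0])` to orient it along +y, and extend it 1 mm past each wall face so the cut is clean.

difference() {
  house_frame();
  translate([2567, -1, 1815]) rotate([-90, 0, 0]) cylinder(h = 121, r = 98);
}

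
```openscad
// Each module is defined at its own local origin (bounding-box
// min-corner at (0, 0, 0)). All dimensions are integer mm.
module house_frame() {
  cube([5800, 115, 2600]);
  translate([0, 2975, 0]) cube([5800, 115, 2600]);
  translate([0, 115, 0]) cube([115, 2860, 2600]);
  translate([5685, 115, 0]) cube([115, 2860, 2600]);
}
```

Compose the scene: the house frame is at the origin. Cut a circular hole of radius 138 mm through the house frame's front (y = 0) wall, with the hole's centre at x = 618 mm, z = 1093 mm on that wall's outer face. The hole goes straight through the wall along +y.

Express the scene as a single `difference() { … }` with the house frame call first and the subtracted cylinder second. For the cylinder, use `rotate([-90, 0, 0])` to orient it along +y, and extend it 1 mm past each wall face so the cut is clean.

difference() {
  house_frame();
  translate([618, -1, 1093]) rotate([-90, 0, 0]) cylinder(h = 117, r = 138);
}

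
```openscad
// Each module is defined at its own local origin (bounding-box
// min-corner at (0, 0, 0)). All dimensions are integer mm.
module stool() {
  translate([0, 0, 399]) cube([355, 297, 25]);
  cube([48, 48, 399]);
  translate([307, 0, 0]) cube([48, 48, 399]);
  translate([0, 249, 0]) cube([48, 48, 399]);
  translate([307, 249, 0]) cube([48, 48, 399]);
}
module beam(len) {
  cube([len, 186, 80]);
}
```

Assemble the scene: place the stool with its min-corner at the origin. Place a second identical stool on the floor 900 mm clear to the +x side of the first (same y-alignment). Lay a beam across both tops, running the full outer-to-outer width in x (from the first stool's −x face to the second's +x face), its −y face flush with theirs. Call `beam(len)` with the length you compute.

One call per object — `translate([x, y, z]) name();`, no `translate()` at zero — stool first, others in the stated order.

stool();
translate([1255, 0, 0]) stool();
translate([0, 0, 424]) beam(1610);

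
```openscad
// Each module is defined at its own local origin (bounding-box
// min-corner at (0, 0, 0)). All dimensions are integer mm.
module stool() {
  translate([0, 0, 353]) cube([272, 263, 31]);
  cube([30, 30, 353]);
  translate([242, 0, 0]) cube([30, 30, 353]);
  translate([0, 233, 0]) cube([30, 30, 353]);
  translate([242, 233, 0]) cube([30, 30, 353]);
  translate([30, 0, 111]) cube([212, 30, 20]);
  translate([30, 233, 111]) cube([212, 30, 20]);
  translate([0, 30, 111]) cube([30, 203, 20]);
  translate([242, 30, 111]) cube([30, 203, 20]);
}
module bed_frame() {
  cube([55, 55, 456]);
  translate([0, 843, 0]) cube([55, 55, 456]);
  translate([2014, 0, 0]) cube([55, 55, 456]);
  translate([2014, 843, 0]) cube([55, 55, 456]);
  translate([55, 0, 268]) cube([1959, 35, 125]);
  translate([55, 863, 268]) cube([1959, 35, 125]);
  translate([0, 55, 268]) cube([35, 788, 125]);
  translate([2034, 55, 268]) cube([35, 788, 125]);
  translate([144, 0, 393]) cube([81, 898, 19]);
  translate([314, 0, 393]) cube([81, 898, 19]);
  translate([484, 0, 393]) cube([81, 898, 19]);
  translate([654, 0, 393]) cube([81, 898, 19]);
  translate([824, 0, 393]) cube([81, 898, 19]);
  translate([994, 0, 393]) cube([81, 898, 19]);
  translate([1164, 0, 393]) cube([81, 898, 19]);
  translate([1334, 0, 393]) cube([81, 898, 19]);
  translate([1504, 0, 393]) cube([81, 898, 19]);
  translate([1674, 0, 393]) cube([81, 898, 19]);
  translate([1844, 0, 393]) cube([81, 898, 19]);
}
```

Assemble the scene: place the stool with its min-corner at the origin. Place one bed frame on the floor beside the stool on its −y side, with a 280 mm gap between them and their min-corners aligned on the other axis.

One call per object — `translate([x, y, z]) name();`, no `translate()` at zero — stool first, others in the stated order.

stool();
translate([0, -1178, 0]) bed_frame();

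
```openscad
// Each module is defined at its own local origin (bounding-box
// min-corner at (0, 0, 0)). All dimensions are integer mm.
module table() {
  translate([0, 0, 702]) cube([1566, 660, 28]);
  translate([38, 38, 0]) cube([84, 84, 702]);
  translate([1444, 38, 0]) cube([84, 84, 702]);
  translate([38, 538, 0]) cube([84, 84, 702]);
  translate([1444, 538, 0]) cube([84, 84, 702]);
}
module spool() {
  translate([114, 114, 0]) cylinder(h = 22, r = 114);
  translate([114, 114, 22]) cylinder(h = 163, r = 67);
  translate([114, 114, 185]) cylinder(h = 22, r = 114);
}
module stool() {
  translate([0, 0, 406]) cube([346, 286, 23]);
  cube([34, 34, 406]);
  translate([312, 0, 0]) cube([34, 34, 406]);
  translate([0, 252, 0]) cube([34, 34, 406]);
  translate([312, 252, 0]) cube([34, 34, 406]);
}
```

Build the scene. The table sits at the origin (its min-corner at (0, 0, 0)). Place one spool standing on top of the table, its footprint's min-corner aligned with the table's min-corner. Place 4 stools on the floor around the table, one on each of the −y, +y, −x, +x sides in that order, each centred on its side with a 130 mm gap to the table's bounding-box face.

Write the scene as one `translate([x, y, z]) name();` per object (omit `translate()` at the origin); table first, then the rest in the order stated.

table();
translate([0, 0, 730]) spool();
translate([610, -416, 0]) stool();
translate([610, 790, 0]) stool();
translate([-476, 187, 0]) stool();
translate([1696, 187, 0]) stool();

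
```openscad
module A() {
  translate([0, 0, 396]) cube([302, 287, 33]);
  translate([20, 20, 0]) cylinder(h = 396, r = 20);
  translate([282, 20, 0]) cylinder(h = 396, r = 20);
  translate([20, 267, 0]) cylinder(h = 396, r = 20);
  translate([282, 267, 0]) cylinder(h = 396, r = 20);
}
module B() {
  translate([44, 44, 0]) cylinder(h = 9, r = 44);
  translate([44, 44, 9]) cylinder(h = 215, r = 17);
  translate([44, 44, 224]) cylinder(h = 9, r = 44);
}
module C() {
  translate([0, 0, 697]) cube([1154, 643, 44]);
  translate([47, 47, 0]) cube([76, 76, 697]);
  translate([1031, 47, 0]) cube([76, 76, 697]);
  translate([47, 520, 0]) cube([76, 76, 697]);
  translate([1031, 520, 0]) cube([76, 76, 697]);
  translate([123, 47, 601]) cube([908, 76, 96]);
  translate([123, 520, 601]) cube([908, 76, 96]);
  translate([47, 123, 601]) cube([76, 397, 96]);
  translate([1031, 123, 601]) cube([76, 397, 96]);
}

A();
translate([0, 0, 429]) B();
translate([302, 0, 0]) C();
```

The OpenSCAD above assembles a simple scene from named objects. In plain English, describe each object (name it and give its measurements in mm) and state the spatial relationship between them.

A is a simple wooden stool: a rectangular seat 302 mm (x) by 287 mm (y), 33 mm thick, top face at z = 429 mm, on four round legs, each 40 mm in diameter. The legs rest on z = 0, each leg's axis is inset half a diameter from the nearest pair of seat edges (so the leg's bounding box is flush with the corner).

B is a spool: two coaxial disc flanges of radius 44 mm and thickness 9 mm, joined by a core cylinder of radius 17 mm and height 215 mm. The lower flange rests on z = 0 and the three cylinders share a vertical axis.

C is a rectangular dining table. The top is 1154×643×44 mm with its upper surface at z = 741 mm. It stands on four 76×76 mm square legs, each inset 47 mm from the nearest pair of top edges, running from the floor to the underside of the top. Four apron rails, 76 mm thick and 96 mm tall, run between adjacent legs with their top edges flush with the underside of the top and their outer faces flush with the legs' outer faces.

The spool is on top of the stool. The table is against the stool's +x side, with their −y faces flush.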